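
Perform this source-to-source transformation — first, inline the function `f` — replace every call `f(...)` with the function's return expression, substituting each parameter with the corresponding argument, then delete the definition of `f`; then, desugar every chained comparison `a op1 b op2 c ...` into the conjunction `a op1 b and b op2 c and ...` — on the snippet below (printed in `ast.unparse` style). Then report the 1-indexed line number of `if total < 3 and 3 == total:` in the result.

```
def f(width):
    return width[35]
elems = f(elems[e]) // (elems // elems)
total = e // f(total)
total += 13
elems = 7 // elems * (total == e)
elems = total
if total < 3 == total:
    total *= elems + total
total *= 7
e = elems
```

Transformed code:
elems = elems[e][35] // (elems // elems)
total = e // total[35]
total += 13
elems = 7 // elems * (total == e)
elems = total
if total < 3 and 3 == total:
    total *= elems + total
total *= 7
e = elems

6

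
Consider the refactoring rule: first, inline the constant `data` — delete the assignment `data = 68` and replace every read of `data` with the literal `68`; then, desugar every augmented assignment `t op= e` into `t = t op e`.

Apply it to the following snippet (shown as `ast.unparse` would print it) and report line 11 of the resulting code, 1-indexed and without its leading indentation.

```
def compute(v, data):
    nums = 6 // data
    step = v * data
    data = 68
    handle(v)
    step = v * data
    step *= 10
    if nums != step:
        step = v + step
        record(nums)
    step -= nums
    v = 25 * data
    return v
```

Transformed code:
def compute(v, data):
    nums = 6 // 68
    step = v * 68
    handle(v)
    step = v * 68
    step = step * 10
    if nums != step:
        step = v + step
        record(nums)
    step = step - nums
    v = 25 * 68
    return v

v = 25 * 68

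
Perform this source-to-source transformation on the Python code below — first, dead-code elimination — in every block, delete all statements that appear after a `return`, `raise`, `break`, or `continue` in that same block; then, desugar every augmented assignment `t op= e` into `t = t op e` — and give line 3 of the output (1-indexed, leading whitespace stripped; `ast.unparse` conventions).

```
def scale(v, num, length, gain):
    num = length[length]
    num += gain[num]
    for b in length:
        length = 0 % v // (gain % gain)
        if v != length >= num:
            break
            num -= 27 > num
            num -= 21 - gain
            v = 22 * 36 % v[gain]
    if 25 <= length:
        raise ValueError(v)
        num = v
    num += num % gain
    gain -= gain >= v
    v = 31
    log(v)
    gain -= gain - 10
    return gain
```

num = num + gain[num]

Transformed code:
def scale(v, num, length, gain):
    num = length[length]
    num = num + gain[num]
    for b in length:
        length = 0 % v // (gain % gain)
        if v != length >= num:
            break
    if 25 <= length:
        raise ValueError(v)
    num = num + num % gain
    gain = gain - (gain >= v)
    v = 31
    log(v)
    gain = gain - (gain - 10)
    return gain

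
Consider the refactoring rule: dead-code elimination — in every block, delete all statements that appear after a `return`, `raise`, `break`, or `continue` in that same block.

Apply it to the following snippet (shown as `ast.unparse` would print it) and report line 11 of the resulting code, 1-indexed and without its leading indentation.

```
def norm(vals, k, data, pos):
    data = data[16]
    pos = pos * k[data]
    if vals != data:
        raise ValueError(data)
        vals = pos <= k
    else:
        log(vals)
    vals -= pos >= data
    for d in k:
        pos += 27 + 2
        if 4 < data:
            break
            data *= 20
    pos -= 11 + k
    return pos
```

if 4 < data:

Transformed code:
def norm(vals, k, data, pos):
    data = data[16]
    pos = pos * k[data]
    if vals != data:
        raise ValueError(data)
    else:
        log(vals)
    vals -= pos >= data
    for d in k:
        pos += 27 + 2
        if 4 < data:
            break
    pos -= 11 + k
    return pos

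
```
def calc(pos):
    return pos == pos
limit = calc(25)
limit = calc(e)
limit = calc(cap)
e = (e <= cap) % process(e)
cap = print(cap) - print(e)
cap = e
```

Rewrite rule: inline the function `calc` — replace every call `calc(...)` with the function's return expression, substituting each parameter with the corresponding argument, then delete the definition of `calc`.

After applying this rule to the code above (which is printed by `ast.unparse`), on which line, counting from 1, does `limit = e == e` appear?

Transformed code:
limit = 25 == 25
limit = e == e
limit = cap == cap
e = (e <= cap) % process(e)
cap = print(cap) - print(e)
cap = e

2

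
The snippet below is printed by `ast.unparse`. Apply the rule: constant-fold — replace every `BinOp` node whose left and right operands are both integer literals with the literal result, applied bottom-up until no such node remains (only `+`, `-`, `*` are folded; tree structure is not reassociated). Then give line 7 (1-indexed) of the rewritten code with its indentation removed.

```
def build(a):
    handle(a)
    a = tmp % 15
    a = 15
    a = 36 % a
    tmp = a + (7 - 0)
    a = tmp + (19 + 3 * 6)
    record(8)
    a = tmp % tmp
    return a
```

Transformed code:
def build(a):
    handle(a)
    a = tmp % 15
    a = 15
    a = 36 % a
    tmp = a + 7
    a = tmp + 37
    record(8)
    a = tmp % tmp
    return a

a = tmp + 37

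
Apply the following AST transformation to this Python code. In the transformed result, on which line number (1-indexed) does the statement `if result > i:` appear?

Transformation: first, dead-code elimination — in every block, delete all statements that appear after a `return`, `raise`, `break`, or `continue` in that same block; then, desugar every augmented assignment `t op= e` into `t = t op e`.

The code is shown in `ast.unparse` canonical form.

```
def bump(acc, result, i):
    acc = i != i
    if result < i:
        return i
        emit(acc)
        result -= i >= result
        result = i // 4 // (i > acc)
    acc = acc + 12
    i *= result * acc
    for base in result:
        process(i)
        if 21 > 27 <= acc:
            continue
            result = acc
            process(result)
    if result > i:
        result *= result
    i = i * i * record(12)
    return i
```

11

Transformed code:
def bump(acc, result, i):
    acc = i != i
    if result < i:
        return i
    acc = acc + 12
    i = i * (result * acc)
    for base in result:
        process(i)
        if 21 > 27 <= acc:
            continue
    if result > i:
        result = result * result
    i = i * i * record(12)
    return i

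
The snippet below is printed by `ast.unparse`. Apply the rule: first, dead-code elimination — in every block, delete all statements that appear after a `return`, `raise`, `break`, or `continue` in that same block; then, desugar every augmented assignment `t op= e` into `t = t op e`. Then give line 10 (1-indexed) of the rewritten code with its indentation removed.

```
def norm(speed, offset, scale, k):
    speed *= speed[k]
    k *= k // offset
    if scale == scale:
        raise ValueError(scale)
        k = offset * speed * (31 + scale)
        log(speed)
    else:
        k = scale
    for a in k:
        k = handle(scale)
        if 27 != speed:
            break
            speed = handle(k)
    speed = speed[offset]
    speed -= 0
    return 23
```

Transformed code:
def norm(speed, offset, scale, k):
    speed = speed * speed[k]
    k = k * (k // offset)
    if scale == scale:
        raise ValueError(scale)
    else:
        k = scale
    for a in k:
        k = handle(scale)
        if 27 != speed:
            break
    speed = speed[offset]
    speed = speed - 0
    return 23

if 27 != speed:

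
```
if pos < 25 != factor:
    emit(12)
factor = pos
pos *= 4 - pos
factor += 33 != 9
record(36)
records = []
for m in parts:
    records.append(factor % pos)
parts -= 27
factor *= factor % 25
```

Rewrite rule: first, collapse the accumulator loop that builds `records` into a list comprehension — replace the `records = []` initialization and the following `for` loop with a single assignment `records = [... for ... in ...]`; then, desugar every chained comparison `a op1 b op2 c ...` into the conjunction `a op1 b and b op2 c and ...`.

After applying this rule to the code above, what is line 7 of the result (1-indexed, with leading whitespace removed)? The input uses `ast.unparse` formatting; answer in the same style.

records = [factor % pos for m in parts]

Transformed code:
if pos < 25 and 25 != factor:
    emit(12)
factor = pos
pos *= 4 - pos
factor += 33 != 9
record(36)
records = [factor % pos for m in parts]
parts -= 27
factor *= factor % 25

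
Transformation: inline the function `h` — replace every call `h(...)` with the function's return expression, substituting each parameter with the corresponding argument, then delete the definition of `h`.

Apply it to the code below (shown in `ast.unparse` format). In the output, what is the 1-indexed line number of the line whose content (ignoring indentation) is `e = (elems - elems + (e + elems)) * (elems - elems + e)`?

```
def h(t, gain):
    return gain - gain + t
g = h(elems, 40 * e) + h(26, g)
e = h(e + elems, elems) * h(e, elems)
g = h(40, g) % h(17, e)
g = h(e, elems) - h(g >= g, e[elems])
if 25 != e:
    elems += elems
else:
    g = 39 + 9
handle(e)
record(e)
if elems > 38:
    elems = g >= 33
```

2

Transformed code:
g = 40 * e - 40 * e + elems + (g - g + 26)
e = (elems - elems + (e + elems)) * (elems - elems + e)
g = (g - g + 40) % (e - e + 17)
g = elems - elems + e - (e[elems] - e[elems] + (g >= g))
if 25 != e:
    elems += elems
else:
    g = 39 + 9
handle(e)
record(e)
if elems > 38:
    elems = g >= 33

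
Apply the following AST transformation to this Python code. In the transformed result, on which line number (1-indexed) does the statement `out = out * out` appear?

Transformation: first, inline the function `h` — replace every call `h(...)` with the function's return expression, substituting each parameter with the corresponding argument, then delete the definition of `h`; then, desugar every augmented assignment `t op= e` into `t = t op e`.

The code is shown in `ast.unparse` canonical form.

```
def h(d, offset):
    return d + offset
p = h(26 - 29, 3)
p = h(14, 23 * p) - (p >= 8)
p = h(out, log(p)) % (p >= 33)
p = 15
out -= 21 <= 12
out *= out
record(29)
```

6

Transformed code:
p = 26 - 29 + 3
p = 14 + 23 * p - (p >= 8)
p = (out + log(p)) % (p >= 33)
p = 15
out = out - (21 <= 12)
out = out * out
record(29)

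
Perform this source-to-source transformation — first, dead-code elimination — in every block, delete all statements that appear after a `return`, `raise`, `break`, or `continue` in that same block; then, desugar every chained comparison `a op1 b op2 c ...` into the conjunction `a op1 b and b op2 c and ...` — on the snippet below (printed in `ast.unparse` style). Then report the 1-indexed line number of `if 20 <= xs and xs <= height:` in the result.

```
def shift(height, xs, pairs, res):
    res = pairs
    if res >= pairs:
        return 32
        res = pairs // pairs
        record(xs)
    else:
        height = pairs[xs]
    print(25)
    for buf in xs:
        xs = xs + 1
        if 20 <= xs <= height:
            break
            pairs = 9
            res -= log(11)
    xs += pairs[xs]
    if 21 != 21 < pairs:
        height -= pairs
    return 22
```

Transformed code:
def shift(height, xs, pairs, res):
    res = pairs
    if res >= pairs:
        return 32
    else:
        height = pairs[xs]
    print(25)
    for buf in xs:
        xs = xs + 1
        if 20 <= xs and xs <= height:
            break
    xs += pairs[xs]
    if 21 != 21 and 21 < pairs:
        height -= pairs
    return 22

10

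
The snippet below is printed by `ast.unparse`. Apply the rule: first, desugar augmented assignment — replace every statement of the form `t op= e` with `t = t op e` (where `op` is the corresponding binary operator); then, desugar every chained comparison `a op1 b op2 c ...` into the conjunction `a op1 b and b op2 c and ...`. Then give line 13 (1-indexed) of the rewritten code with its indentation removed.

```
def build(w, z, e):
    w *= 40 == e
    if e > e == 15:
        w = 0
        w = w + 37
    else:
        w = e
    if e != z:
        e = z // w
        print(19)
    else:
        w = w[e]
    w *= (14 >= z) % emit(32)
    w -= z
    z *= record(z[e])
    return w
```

Transformed code:
def build(w, z, e):
    w = w * (40 == e)
    if e > e and e == 15:
        w = 0
        w = w + 37
    else:
        w = e
    if e != z:
        e = z // w
        print(19)
    else:
        w = w[e]
    w = w * ((14 >= z) % emit(32))
    w = w - z
    z = z * record(z[e])
    return w

w = w * ((14 >= z) % emit(32))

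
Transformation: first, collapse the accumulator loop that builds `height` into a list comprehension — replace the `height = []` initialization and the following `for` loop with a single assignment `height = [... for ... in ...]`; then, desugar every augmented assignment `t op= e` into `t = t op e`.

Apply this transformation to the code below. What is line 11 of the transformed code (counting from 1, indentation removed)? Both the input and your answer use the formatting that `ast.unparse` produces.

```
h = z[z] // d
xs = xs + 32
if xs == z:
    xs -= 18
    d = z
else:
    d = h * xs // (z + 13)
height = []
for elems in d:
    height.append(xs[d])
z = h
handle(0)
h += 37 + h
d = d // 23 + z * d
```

Transformed code:
h = z[z] // d
xs = xs + 32
if xs == z:
    xs = xs - 18
    d = z
else:
    d = h * xs // (z + 13)
height = [xs[d] for elems in d]
z = h
handle(0)
h = h + (37 + h)
d = d // 23 + z * d

h = h + (37 + h)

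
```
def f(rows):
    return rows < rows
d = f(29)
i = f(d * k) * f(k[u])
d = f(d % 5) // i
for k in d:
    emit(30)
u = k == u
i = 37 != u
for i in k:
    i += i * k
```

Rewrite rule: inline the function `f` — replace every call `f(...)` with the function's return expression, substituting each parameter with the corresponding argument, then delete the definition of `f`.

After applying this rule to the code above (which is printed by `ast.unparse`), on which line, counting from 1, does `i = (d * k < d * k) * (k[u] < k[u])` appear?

2

Transformed code:
d = 29 < 29
i = (d * k < d * k) * (k[u] < k[u])
d = (d % 5 < d % 5) // i
for k in d:
    emit(30)
u = k == u
i = 37 != u
for i in k:
    i += i * k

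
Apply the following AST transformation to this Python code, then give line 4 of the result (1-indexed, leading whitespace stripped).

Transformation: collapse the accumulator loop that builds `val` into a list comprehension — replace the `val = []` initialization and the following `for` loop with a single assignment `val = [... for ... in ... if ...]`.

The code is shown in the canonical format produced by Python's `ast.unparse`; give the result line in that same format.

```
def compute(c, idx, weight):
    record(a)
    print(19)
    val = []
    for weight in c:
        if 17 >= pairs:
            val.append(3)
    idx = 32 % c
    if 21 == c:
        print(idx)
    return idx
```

Transformed code:
def compute(c, idx, weight):
    record(a)
    print(19)
    val = [3 for weight in c if 17 >= pairs]
    idx = 32 % c
    if 21 == c:
        print(idx)
    return idx

val = [3 for weight in c if 17 >= pairs]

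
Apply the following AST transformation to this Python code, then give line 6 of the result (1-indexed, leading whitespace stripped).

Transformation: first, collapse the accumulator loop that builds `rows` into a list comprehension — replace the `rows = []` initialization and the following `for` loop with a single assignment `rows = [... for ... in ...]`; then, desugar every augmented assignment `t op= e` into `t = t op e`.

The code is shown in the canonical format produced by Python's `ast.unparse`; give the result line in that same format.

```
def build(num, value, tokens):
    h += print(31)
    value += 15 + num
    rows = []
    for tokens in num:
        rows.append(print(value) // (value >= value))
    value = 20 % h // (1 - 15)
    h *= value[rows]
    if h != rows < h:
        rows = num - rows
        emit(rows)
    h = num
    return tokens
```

Transformed code:
def build(num, value, tokens):
    h = h + print(31)
    value = value + (15 + num)
    rows = [print(value) // (value >= value) for tokens in num]
    value = 20 % h // (1 - 15)
    h = h * value[rows]
    if h != rows < h:
        rows = num - rows
        emit(rows)
    h = num
    return tokens

h = h * value[rows]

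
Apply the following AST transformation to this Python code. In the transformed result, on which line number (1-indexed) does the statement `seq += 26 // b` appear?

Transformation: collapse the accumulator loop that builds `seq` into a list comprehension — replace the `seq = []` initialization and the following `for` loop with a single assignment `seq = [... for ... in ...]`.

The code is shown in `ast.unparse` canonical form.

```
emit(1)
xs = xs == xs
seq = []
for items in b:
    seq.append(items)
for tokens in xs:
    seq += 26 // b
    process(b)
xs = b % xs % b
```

5

Transformed code:
emit(1)
xs = xs == xs
seq = [items for items in b]
for tokens in xs:
    seq += 26 // b
    process(b)
xs = b % xs % b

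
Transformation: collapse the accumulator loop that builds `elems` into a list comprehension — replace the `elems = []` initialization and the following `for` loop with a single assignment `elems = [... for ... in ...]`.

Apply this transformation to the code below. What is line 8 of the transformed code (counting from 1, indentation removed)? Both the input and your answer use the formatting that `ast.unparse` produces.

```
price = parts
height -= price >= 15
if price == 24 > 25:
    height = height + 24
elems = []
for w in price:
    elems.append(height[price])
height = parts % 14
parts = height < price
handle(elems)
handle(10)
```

Transformed code:
price = parts
height -= price >= 15
if price == 24 > 25:
    height = height + 24
elems = [height[price] for w in price]
height = parts % 14
parts = height < price
handle(elems)
handle(10)

handle(elems)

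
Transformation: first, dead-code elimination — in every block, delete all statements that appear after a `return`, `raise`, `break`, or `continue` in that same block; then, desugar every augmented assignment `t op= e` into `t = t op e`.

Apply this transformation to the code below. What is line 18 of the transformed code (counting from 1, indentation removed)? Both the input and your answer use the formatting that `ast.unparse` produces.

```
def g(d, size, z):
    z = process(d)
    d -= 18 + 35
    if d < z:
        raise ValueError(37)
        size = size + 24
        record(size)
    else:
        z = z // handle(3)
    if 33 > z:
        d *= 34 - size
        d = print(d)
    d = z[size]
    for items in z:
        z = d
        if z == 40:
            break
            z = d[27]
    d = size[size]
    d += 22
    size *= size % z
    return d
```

size = size * (size % z)

Transformed code:
def g(d, size, z):
    z = process(d)
    d = d - (18 + 35)
    if d < z:
        raise ValueError(37)
    else:
        z = z // handle(3)
    if 33 > z:
        d = d * (34 - size)
        d = print(d)
    d = z[size]
    for items in z:
        z = d
        if z == 40:
            break
    d = size[size]
    d = d + 22
    size = size * (size % z)
    return d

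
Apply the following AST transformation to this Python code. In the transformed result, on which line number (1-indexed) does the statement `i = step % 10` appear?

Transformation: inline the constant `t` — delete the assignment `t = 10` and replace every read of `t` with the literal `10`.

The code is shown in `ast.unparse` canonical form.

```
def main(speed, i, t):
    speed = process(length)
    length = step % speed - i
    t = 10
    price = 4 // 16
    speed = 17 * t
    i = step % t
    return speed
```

6

Transformed code:
def main(speed, i, t):
    speed = process(length)
    length = step % speed - i
    price = 4 // 16
    speed = 17 * 10
    i = step % 10
    return speed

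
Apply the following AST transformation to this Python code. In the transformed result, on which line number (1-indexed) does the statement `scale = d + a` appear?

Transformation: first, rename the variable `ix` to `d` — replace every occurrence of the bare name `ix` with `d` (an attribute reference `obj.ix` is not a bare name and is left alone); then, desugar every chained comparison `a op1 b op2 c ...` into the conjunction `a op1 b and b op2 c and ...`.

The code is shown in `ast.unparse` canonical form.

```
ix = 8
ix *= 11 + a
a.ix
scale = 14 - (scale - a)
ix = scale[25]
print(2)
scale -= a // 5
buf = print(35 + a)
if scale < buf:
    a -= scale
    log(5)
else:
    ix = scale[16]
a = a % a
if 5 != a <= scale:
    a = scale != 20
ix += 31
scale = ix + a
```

18

Transformed code:
d = 8
d *= 11 + a
a.ix
scale = 14 - (scale - a)
d = scale[25]
print(2)
scale -= a // 5
buf = print(35 + a)
if scale < buf:
    a -= scale
    log(5)
else:
    d = scale[16]
a = a % a
if 5 != a and a <= scale:
    a = scale != 20
d += 31
scale = d + a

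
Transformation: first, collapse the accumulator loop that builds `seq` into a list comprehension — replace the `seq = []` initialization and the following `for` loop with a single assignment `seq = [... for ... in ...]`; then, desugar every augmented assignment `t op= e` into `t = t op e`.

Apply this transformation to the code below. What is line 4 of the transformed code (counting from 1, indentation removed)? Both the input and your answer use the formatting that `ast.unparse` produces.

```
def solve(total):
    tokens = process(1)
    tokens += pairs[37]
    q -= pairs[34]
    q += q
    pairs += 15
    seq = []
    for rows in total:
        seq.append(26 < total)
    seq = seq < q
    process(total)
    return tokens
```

Transformed code:
def solve(total):
    tokens = process(1)
    tokens = tokens + pairs[37]
    q = q - pairs[34]
    q = q + q
    pairs = pairs + 15
    seq = [26 < total for rows in total]
    seq = seq < q
    process(total)
    return tokens

q = q - pairs[34]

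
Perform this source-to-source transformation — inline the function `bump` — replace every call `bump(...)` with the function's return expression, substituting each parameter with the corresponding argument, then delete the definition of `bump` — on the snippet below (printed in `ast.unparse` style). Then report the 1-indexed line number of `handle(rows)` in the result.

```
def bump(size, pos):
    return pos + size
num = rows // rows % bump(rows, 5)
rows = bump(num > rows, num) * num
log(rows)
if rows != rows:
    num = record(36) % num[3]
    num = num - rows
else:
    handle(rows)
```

Transformed code:
num = rows // rows % (5 + rows)
rows = (num + (num > rows)) * num
log(rows)
if rows != rows:
    num = record(36) % num[3]
    num = num - rows
else:
    handle(rows)

8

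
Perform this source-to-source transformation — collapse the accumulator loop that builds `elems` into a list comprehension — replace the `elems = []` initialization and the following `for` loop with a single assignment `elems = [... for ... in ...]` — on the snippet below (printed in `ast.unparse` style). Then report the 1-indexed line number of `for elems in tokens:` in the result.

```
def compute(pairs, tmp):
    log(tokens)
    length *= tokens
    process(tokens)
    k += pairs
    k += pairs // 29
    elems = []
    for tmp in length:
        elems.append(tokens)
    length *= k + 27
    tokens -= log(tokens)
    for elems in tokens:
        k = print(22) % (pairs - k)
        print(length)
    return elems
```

Transformed code:
def compute(pairs, tmp):
    log(tokens)
    length *= tokens
    process(tokens)
    k += pairs
    k += pairs // 29
    elems = [tokens for tmp in length]
    length *= k + 27
    tokens -= log(tokens)
    for elems in tokens:
        k = print(22) % (pairs - k)
        print(length)
    return elems

10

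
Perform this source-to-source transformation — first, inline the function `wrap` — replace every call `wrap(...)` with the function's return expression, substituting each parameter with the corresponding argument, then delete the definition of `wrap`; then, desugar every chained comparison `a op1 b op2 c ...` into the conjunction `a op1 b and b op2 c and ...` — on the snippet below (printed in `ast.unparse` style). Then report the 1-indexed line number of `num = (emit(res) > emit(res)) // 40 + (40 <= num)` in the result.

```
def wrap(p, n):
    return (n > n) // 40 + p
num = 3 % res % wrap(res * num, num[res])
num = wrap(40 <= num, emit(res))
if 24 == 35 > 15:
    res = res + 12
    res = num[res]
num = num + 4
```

Transformed code:
num = 3 % res % ((num[res] > num[res]) // 40 + res * num)
num = (emit(res) > emit(res)) // 40 + (40 <= num)
if 24 == 35 and 35 > 15:
    res = res + 12
    res = num[res]
num = num + 4

2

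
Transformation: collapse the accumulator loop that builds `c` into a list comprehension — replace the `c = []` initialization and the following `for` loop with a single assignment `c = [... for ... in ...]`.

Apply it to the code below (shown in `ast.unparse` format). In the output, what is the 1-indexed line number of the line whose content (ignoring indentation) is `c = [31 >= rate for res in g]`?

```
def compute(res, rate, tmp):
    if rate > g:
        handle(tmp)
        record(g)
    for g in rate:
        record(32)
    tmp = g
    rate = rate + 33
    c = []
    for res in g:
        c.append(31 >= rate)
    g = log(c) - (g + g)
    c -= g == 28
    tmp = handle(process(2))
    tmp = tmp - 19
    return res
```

9

Transformed code:
def compute(res, rate, tmp):
    if rate > g:
        handle(tmp)
        record(g)
    for g in rate:
        record(32)
    tmp = g
    rate = rate + 33
    c = [31 >= rate for res in g]
    g = log(c) - (g + g)
    c -= g == 28
    tmp = handle(process(2))
    tmp = tmp - 19
    return res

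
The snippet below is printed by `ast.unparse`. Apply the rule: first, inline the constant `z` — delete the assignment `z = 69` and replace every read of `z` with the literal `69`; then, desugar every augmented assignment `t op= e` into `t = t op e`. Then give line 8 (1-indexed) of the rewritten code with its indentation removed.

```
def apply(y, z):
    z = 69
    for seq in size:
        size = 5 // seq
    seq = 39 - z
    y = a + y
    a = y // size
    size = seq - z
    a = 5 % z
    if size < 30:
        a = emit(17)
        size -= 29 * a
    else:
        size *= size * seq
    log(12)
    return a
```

Transformed code:
def apply(y, z):
    for seq in size:
        size = 5 // seq
    seq = 39 - 69
    y = a + y
    a = y // size
    size = seq - 69
    a = 5 % 69
    if size < 30:
        a = emit(17)
        size = size - 29 * a
    else:
        size = size * (size * seq)
    log(12)
    return a

a = 5 % 69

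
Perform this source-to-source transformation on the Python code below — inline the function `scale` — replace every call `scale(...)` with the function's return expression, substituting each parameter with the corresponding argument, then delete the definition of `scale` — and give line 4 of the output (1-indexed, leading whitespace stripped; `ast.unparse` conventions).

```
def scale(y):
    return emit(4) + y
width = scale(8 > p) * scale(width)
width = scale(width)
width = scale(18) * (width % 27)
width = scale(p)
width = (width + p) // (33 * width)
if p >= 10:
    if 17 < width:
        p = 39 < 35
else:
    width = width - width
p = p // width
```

Transformed code:
width = (emit(4) + (8 > p)) * (emit(4) + width)
width = emit(4) + width
width = (emit(4) + 18) * (width % 27)
width = emit(4) + p
width = (width + p) // (33 * width)
if p >= 10:
    if 17 < width:
        p = 39 < 35
else:
    width = width - width
p = p // width

width = emit(4) + p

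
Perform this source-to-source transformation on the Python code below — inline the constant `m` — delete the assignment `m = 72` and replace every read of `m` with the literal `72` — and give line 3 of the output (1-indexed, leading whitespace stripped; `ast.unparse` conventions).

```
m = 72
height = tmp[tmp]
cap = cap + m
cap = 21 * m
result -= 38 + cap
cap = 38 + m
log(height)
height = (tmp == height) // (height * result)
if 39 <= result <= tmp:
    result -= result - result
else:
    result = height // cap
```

Transformed code:
height = tmp[tmp]
cap = cap + 72
cap = 21 * 72
result -= 38 + cap
cap = 38 + 72
log(height)
height = (tmp == height) // (height * result)
if 39 <= result <= tmp:
    result -= result - result
else:
    result = height // cap

cap = 21 * 72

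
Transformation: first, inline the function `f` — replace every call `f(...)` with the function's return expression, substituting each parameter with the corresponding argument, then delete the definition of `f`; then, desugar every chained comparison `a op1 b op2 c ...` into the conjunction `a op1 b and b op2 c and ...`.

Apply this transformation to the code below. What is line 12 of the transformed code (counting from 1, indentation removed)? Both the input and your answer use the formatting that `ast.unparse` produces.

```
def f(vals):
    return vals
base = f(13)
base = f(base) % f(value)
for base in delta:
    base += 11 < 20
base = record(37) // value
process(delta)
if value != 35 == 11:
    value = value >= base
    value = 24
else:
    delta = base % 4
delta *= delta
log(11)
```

Transformed code:
base = 13
base = base % value
for base in delta:
    base += 11 < 20
base = record(37) // value
process(delta)
if value != 35 and 35 == 11:
    value = value >= base
    value = 24
else:
    delta = base % 4
delta *= delta
log(11)

delta *= delta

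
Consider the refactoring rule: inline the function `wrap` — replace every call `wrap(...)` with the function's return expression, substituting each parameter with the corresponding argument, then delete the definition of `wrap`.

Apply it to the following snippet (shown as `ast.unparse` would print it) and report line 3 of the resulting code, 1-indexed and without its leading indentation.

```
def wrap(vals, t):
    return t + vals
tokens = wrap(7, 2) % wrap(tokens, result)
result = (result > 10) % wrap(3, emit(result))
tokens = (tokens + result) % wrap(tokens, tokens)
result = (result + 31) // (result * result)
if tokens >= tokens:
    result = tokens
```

tokens = (tokens + result) % (tokens + tokens)

Transformed code:
tokens = (2 + 7) % (result + tokens)
result = (result > 10) % (emit(result) + 3)
tokens = (tokens + result) % (tokens + tokens)
result = (result + 31) // (result * result)
if tokens >= tokens:
    result = tokens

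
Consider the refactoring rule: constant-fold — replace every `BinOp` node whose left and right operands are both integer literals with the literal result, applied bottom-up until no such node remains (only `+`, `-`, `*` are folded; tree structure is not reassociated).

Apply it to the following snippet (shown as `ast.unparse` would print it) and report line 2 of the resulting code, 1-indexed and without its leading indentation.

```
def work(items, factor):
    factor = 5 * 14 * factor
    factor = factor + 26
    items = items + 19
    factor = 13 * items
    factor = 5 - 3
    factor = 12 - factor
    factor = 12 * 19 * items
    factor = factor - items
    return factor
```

factor = 70 * factor

Transformed code:
def work(items, factor):
    factor = 70 * factor
    factor = factor + 26
    items = items + 19
    factor = 13 * items
    factor = 2
    factor = 12 - factor
    factor = 228 * items
    factor = factor - items
    return factor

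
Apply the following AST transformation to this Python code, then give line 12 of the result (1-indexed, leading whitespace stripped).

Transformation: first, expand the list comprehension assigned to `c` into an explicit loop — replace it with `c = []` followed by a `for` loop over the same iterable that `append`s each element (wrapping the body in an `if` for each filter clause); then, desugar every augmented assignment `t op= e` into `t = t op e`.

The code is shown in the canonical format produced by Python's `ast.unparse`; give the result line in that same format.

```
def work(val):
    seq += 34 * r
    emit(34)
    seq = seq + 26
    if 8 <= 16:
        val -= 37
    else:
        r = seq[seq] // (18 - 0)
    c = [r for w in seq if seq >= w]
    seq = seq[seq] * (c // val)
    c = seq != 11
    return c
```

c.append(r)

Transformed code:
def work(val):
    seq = seq + 34 * r
    emit(34)
    seq = seq + 26
    if 8 <= 16:
        val = val - 37
    else:
        r = seq[seq] // (18 - 0)
    c = []
    for w in seq:
        if seq >= w:
            c.append(r)
    seq = seq[seq] * (c // val)
    c = seq != 11
    return c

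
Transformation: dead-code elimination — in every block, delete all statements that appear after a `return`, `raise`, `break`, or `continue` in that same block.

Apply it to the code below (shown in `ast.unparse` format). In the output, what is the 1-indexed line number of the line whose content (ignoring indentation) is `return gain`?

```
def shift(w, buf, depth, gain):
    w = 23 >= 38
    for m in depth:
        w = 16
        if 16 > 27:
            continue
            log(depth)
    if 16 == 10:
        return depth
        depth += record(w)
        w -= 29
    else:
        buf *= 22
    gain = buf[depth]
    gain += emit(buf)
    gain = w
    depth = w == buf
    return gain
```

15

Transformed code:
def shift(w, buf, depth, gain):
    w = 23 >= 38
    for m in depth:
        w = 16
        if 16 > 27:
            continue
    if 16 == 10:
        return depth
    else:
        buf *= 22
    gain = buf[depth]
    gain += emit(buf)
    gain = w
    depth = w == buf
    return gain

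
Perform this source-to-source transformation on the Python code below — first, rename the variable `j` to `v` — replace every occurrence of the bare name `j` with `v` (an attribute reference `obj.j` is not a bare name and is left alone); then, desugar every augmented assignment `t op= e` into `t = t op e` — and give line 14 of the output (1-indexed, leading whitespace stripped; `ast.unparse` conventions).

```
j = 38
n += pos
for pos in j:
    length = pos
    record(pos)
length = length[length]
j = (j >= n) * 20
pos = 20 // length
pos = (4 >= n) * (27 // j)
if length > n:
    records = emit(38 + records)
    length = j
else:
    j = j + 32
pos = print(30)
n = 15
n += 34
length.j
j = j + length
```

Transformed code:
v = 38
n = n + pos
for pos in v:
    length = pos
    record(pos)
length = length[length]
v = (v >= n) * 20
pos = 20 // length
pos = (4 >= n) * (27 // v)
if length > n:
    records = emit(38 + records)
    length = v
else:
    v = v + 32
pos = print(30)
n = 15
n = n + 34
length.j
v = v + length

v = v + 32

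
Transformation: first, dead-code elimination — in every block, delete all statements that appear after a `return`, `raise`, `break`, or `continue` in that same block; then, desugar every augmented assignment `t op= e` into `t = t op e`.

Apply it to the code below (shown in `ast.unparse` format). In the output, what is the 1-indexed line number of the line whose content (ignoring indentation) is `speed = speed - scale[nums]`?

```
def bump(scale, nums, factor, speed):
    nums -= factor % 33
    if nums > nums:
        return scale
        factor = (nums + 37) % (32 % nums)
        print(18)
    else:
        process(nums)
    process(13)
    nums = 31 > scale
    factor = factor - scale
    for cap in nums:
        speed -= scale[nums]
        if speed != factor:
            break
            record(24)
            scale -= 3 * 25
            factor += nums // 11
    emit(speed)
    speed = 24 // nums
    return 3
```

Transformed code:
def bump(scale, nums, factor, speed):
    nums = nums - factor % 33
    if nums > nums:
        return scale
    else:
        process(nums)
    process(13)
    nums = 31 > scale
    factor = factor - scale
    for cap in nums:
        speed = speed - scale[nums]
        if speed != factor:
            break
    emit(speed)
    speed = 24 // nums
    return 3

11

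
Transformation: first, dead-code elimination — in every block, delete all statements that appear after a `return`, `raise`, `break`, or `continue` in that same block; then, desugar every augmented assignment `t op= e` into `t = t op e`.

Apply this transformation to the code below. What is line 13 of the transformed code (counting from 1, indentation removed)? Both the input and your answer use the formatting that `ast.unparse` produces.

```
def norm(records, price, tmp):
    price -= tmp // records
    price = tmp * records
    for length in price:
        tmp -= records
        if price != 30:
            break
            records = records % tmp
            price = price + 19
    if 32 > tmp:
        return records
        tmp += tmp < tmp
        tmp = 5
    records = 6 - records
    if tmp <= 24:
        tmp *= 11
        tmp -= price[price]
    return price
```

tmp = tmp - price[price]

Transformed code:
def norm(records, price, tmp):
    price = price - tmp // records
    price = tmp * records
    for length in price:
        tmp = tmp - records
        if price != 30:
            break
    if 32 > tmp:
        return records
    records = 6 - records
    if tmp <= 24:
        tmp = tmp * 11
        tmp = tmp - price[price]
    return price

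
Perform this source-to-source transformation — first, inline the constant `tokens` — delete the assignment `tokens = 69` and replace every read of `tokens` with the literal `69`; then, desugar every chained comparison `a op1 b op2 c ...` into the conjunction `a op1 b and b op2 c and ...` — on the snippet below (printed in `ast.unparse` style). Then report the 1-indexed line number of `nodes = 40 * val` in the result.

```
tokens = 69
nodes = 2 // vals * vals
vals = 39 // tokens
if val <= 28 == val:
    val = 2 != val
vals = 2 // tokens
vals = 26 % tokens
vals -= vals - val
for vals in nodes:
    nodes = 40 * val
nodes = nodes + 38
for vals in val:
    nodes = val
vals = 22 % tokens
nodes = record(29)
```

9

Transformed code:
nodes = 2 // vals * vals
vals = 39 // 69
if val <= 28 and 28 == val:
    val = 2 != val
vals = 2 // 69
vals = 26 % 69
vals -= vals - val
for vals in nodes:
    nodes = 40 * val
nodes = nodes + 38
for vals in val:
    nodes = val
vals = 22 % 69
nodes = record(29)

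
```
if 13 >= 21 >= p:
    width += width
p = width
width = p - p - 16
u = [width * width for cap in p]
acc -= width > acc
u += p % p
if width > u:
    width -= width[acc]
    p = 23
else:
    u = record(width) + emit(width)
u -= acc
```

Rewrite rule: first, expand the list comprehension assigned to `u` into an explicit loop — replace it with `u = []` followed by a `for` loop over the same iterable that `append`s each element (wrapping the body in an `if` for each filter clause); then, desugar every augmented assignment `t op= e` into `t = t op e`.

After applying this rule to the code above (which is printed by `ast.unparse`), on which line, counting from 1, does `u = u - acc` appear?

15

Transformed code:
if 13 >= 21 >= p:
    width = width + width
p = width
width = p - p - 16
u = []
for cap in p:
    u.append(width * width)
acc = acc - (width > acc)
u = u + p % p
if width > u:
    width = width - width[acc]
    p = 23
else:
    u = record(width) + emit(width)
u = u - acc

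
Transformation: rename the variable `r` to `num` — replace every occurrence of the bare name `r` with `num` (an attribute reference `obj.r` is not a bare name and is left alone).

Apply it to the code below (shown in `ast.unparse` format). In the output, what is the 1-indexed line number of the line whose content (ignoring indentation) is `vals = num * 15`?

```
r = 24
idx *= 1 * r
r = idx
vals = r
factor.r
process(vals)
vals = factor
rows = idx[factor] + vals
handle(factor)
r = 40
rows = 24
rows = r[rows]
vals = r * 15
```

Transformed code:
num = 24
idx *= 1 * num
num = idx
vals = num
factor.r
process(vals)
vals = factor
rows = idx[factor] + vals
handle(factor)
num = 40
rows = 24
rows = num[rows]
vals = num * 15

13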